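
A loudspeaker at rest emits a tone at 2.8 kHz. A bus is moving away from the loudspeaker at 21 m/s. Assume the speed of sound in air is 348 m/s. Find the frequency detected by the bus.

2.63 kHz

Moving observer, stationary source: f' = f · (v − v_o)/v.
f' = 2.8 × (348 − 21)/348 = 2.8 × 327/348 ≈ 2.63 kHz.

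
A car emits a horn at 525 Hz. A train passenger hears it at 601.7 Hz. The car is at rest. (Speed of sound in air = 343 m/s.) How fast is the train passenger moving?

f' > f, so the train passenger is approaching.
f' = f · (v + v_o)/v ⇒ v_o = v · |f'/f − 1|.
v_o = 343 × |601.7/525 − 1| = 343 × 0.1461 ≈ 50 m/s.

50 m/s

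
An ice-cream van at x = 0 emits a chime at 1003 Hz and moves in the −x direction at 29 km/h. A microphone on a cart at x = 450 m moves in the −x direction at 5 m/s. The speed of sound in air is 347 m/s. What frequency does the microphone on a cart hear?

994 Hz

29 km/h = 8.056 m/s.
The observer lies on the +x side, so the source is heading away from the observer and the observer is heading toward the source.
Both move, so f' = f · (v + v_o)/(v + v_s).
f' = 1003 × (347 + 5)/(347 + 8.056) = 1003 × 352/355.06 ≈ 994 Hz.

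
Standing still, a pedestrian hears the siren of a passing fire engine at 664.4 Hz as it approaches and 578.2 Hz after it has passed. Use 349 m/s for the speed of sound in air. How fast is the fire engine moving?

24.2 m/s

f₁/f₂ = (v + v_s)/(v − v_s), so v_s = v · (f₁ − f₂)/(f₁ + f₂).
v_s = 349 × (664.4 − 578.2)/(664.4 + 578.2) = 349 × 86.2/1242.6 ≈ 24.2 m/s.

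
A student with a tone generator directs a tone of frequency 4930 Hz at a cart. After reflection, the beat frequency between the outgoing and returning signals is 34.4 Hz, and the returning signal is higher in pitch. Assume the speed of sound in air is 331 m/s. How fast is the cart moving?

Double Doppler shift off a moving reflector: f₂ = f₀ · (v + u)/(v − u) (u > 0 toward emitter).
Returning signal is higher, so f₂ = f₀ + Δf = 4930 + 34.4 = 4964.4 Hz.
Rearranging, u = v · (f₂ − f₀)/(f₂ + f₀) = 331 × 34.4/9894.4 ≈ 1.15 m/s.
So the cart is moving at 1.15 m/s toward the emitter.

1.15 m/s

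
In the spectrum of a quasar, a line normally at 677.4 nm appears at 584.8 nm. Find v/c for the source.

λ'/λ₀ = 0.8633 < 1 (blueshift), so the source is approaching.
λ'/λ₀ = √((1 − β)/(1 + β)) for an approaching source ⇒ β = (1 − r²)/(1 + r²) with r = λ'/λ₀.
β = (1 − 0.7453)/(1 + 0.7453) ≈ 0.146.

0.146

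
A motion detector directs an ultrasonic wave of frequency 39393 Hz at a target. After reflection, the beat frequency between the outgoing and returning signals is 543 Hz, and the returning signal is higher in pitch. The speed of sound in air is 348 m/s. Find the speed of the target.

2.38 m/s

Double Doppler shift off a moving reflector: f₂ = f₀ · (v + u)/(v − u) (u > 0 toward emitter).
Returning signal is higher, so f₂ = f₀ + Δf = 39393 + 543 = 39936 Hz.
Rearranging, u = v · (f₂ − f₀)/(f₂ + f₀) = 348 × 543/79329 ≈ 2.38 m/s.
So the target is moving at 2.38 m/s toward the emitter.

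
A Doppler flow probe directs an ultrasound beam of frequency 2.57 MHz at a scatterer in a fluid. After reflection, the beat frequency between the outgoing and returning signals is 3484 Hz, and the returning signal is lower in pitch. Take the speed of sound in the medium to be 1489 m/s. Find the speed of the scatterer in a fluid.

Double Doppler shift off a moving reflector: f₂ = f₀ · (v + u)/(v − u) (u > 0 toward emitter).
Returning signal is lower, so f₂ = f₀ − Δf = 2570000 − 3484 = 2566516 Hz.
Rearranging, u = v · (f₂ − f₀)/(f₂ + f₀) = 1489 × -3484/5136516 ≈ -1.01 m/s.
So the scatterer in a fluid is moving at 1.01 m/s away from the emitter.

1.01 m/s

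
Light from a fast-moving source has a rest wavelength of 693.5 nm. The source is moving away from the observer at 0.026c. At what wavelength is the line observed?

711.8 nm

Relativistic Doppler for wavelength: λ' = λ₀ · √((1 + β)/(1 − β)).
λ' = 693.5 × √(1.0260/0.9740) = 693.5 × 1.02635 ≈ 711.8 nm.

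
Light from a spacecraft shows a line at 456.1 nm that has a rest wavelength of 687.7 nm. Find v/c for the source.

λ'/λ₀ = 0.6632 < 1 (blueshift), so the source is approaching.
λ'/λ₀ = √((1 − β)/(1 + β)) for an approaching source ⇒ β = (1 − r²)/(1 + r²) with r = λ'/λ₀.
β = (1 − 0.4399)/(1 + 0.4399) ≈ 0.389.

0.389c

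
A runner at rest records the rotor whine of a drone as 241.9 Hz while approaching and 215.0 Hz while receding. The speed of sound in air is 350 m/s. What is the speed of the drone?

f₁/f₂ = (v + v_s)/(v − v_s), so v_s = v · (f₁ − f₂)/(f₁ + f₂).
v_s = 350 × (241.9 − 215.0)/(241.9 + 215.0) = 350 × 26.9/456.9 ≈ 20.6 m/s.

20.6 m/s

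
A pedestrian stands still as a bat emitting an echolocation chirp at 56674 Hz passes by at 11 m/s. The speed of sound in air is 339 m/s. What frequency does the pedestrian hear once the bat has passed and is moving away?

Receding: f₂ = f · v/(v + v_s) = 56674 × 339/350 ≈ 54893 Hz.

54893 Hz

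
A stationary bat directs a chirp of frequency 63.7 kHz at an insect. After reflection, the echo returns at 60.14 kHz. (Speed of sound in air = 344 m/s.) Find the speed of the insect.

9.9 m/s

Double Doppler shift off a moving reflector: f₂ = f₀ · (v + u)/(v − u) (u > 0 toward emitter).
Rearranging, u = v · (f₂ − f₀)/(f₂ + f₀) = 344 × -3.56/123.84 ≈ -9.9 m/s.
So the insect is moving at 9.9 m/s away from the emitter.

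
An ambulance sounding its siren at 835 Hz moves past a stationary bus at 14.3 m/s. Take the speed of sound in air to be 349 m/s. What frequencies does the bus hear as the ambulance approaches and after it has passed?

Approaching: f₁ = f · v/(v − v_s) = 835 × 349/334.7 ≈ 871 Hz.
Receding: f₂ = f · v/(v + v_s) = 835 × 349/363.3 ≈ 802 Hz.

871 Hz approaching; 802 Hz receding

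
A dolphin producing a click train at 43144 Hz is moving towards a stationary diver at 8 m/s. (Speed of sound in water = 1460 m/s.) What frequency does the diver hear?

43382 Hz

With the source moving toward a stationary observer, f' = f · v/(v − v_s).
f' = 43144 × 1460/(1460 − 8) = 43144 × 1460/1452 ≈ 43382 Hz.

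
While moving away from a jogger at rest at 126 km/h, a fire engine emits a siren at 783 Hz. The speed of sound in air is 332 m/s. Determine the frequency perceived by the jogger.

708 Hz

126 km/h = 35 m/s.
Only the source moves, away from the listener, so f' = f · v/(v + v_s).
f' = 783 × 332/(332 + 35) = 783 × 332/367 ≈ 708 Hz.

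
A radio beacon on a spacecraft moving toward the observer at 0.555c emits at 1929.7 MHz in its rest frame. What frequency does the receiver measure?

Relativistic Doppler for frequency: f' = f₀ · √((1 + β)/(1 − β)).
f' = 1929.7 × √(1.5550/0.4450) = 1929.7 × 1.86933 ≈ 3607.2 MHz.

3607.2 MHz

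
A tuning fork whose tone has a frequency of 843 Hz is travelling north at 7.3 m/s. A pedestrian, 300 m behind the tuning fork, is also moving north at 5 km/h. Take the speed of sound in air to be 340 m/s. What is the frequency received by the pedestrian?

829 Hz

5 km/h = 1.389 m/s.
The pedestrian is behind, so the tuning fork is moving away from it while the pedestrian is moving toward the tuning fork.
Both move, so f' = f · (v + v_o)/(v + v_s).
f' = 843 × (340 + 1.389)/(340 + 7.3) = 843 × 341.39/347.3 ≈ 829 Hz.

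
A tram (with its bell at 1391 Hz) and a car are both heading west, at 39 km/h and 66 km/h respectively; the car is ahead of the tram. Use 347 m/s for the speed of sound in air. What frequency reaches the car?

39 km/h = 10.83 m/s; 66 km/h = 18.33 m/s.
The car is ahead, so the tram is moving toward it while the car is moving away from the tram.
Both move, so f' = f · (v − v_o)/(v − v_s).
f' = 1391 × (347 − 18.33)/(347 − 10.83) = 1391 × 328.67/336.17 ≈ 1360 Hz.

1360 Hz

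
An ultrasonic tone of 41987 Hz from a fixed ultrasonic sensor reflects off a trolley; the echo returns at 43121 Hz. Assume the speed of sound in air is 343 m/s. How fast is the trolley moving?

Double Doppler shift off a moving reflector: f₂ = f₀ · (v + u)/(v − u) (u > 0 toward emitter).
Rearranging, u = v · (f₂ − f₀)/(f₂ + f₀) = 343 × 1134/85108 ≈ 4.6 m/s.
So the trolley is moving at 4.6 m/s toward the emitter.

4.6 m/s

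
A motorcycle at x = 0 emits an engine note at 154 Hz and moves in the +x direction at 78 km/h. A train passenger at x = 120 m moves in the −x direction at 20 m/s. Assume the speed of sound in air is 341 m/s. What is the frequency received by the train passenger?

174 Hz

78 km/h = 21.67 m/s.
The observer lies on the +x side, so the source is heading toward the observer and the observer is heading toward the source.
General Doppler shift: f' = f · (v + v_o)/(v − v_s).
f' = 154 × (341 + 20)/(341 − 21.67) = 154 × 361/319.33 ≈ 174 Hz.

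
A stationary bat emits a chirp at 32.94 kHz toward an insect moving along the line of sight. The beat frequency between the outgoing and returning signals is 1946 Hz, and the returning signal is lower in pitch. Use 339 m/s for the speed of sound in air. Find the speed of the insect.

Double Doppler shift off a moving reflector: f₂ = f₀ · (v + u)/(v − u) (u > 0 toward emitter).
Returning signal is lower, so f₂ = f₀ − Δf = 32940 − 1946 = 30994 Hz.
Rearranging, u = v · (f₂ − f₀)/(f₂ + f₀) = 339 × -1946/63934 ≈ -10.3 m/s.
So the insect is moving at 10.3 m/s away from the emitter.

10.3 m/s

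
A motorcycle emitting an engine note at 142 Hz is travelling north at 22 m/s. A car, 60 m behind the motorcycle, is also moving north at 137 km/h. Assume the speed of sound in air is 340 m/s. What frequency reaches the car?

137 km/h = 38.06 m/s.
The car is behind, so the motorcycle is moving away from it while the car is moving toward the motorcycle.
General Doppler shift: f' = f · (v + v_o)/(v + v_s).
f' = 142 × (340 + 38.06)/(340 + 22) = 142 × 378.06/362 ≈ 148 Hz.

148 Hz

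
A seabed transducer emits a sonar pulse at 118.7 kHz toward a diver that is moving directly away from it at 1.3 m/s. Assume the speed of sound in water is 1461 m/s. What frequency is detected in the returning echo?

118.5 kHz

The diver first receives the wave as a moving observer: f₁ = f₀ · (v − u)/v = 118.7 × (1461 − 1.3)/1461 ≈ 118.6 kHz.
On reflection it acts as a source moving away from the stationary detector: f₂ = f₁ · v/(v + u) = 118.6 × 1461/1462.3 ≈ 118.5 kHz.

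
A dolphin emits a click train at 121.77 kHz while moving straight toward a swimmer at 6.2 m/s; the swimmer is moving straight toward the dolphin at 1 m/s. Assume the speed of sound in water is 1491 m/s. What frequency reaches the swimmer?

Both move, so f' = f · (v + v_o)/(v − v_s).
f' = 121.77 × (1491 + 1)/(1491 − 6.2) = 121.77 × 1492/1484.8 ≈ 122.4 kHz.

122.4 kHz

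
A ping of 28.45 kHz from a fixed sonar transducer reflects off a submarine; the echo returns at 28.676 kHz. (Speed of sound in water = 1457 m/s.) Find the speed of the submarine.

5.8 m/s

Double Doppler shift off a moving reflector: f₂ = f₀ · (v + u)/(v − u) (u > 0 toward emitter).
Rearranging, u = v · (f₂ − f₀)/(f₂ + f₀) = 1457 × 0.226/57.126 ≈ 5.8 m/s.
So the submarine is moving at 5.8 m/s toward the emitter.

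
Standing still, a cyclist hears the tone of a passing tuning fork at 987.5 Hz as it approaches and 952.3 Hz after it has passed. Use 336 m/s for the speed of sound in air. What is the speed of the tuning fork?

6.1 m/s

f₁/f₂ = (v + v_s)/(v − v_s), so v_s = v · (f₁ − f₂)/(f₁ + f₂).
v_s = 336 × (987.5 − 952.3)/(987.5 + 952.3) = 336 × 35.2/1939.8 ≈ 6.1 m/s.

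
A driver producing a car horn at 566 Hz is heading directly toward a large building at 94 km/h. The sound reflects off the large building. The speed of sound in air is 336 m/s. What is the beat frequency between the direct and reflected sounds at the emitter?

95 Hz

94 km/h = 26.11 m/s.
The large building receives the sound from a moving source: f₁ = f₀ · v/(v − v_e) = 566 × 336/309.89 ≈ 613.7 Hz.
On the return leg the driver is a moving observer: f₂ = f₁ · (v + v_e)/v = 613.7 × 362.11/336 ≈ 661.4 Hz.
Beat against the emitted tone: |f₂ − f₀| = 2v_e·f₀/(v − v_e) = 2 × 26.11 × 566/309.89 ≈ 95 Hz.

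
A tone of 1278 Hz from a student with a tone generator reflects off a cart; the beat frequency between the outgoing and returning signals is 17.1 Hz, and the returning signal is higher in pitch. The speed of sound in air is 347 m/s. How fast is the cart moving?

Double Doppler shift off a moving reflector: f₂ = f₀ · (v + u)/(v − u) (u > 0 toward emitter).
Returning signal is higher, so f₂ = f₀ + Δf = 1278 + 17.1 = 1295.1 Hz.
Rearranging, u = v · (f₂ − f₀)/(f₂ + f₀) = 347 × 17.1/2573.1 ≈ 2.31 m/s.
So the cart is moving at 2.31 m/s toward the emitter.

2.31 m/s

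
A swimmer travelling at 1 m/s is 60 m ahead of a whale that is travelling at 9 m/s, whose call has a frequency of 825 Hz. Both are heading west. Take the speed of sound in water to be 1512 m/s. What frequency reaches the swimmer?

829 Hz

The swimmer is ahead, so the whale is moving toward it while the swimmer is moving away from the whale.
General Doppler shift: f' = f · (v − v_o)/(v − v_s).
f' = 825 × (1512 − 1)/(1512 − 9) = 825 × 1511/1503 ≈ 829 Hz.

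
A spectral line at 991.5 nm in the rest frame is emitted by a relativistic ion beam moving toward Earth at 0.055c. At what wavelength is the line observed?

Relativistic Doppler for wavelength: λ' = λ₀ · √((1 − β)/(1 + β)).
λ' = 991.5 × √(0.9450/1.0550) = 991.5 × 0.94643 ≈ 938.4 nm.

938.4 nm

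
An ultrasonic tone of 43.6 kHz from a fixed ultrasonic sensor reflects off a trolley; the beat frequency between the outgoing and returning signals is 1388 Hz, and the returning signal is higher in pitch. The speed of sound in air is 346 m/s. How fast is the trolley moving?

Double Doppler shift off a moving reflector: f₂ = f₀ · (v + u)/(v − u) (u > 0 toward emitter).
Returning signal is higher, so f₂ = f₀ + Δf = 43600 + 1388 = 44988 Hz.
Rearranging, u = v · (f₂ − f₀)/(f₂ + f₀) = 346 × 1388/88588 ≈ 5.4 m/s.
So the trolley is moving at 5.4 m/s toward the emitter.

5.4 m/s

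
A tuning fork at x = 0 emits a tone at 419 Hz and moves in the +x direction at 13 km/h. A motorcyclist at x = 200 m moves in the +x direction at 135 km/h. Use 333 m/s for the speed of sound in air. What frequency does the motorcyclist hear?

376 Hz

13 km/h = 3.611 m/s; 135 km/h = 37.5 m/s.
The observer lies on the +x side, so the source is heading toward the observer and the observer is heading away from the source.
General Doppler shift: f' = f · (v − v_o)/(v − v_s).
f' = 419 × (333 − 37.5)/(333 − 3.611) = 419 × 295.5/329.39 ≈ 376 Hz.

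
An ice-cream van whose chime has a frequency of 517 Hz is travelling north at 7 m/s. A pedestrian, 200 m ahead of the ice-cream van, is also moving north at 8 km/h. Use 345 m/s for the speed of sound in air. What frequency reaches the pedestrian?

524 Hz

8 km/h = 2.222 m/s.
The pedestrian is ahead, so the ice-cream van is moving toward it while the pedestrian is moving away from the ice-cream van.
With source approaching and observer receding, f' = f · (v − v_o)/(v − v_s).
f' = 517 × (345 − 2.222)/(345 − 7) = 517 × 342.78/338 ≈ 524 Hz.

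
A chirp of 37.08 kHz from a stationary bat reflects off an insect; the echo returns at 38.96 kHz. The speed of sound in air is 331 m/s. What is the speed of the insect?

8.2 m/s

Double Doppler shift off a moving reflector: f₂ = f₀ · (v + u)/(v − u) (u > 0 toward emitter).
Rearranging, u = v · (f₂ − f₀)/(f₂ + f₀) = 331 × 1.88/76.04 ≈ 8.2 m/s.
So the insect is moving at 8.2 m/s toward the emitter.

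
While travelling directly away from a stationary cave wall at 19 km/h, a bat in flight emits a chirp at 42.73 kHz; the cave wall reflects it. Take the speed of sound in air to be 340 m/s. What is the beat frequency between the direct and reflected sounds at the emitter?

19 km/h = 5.278 m/s.
The cave wall receives the sound from a moving source: f₁ = f₀ · v/(v + v_e) = 42.73 × 340/345.28 ≈ 42.077 kHz.
On the return leg the bat in flight is a moving observer: f₂ = f₁ · (v − v_e)/v = 42.077 × 334.72/340 ≈ 41.424 kHz.
Beat against the emitted tone (with f₀ = 42730 Hz): |f₂ − f₀| = 2v_e·f₀/(v + v_e) = 2 × 5.278 × 42730/345.28 ≈ 1306 Hz.

1306 Hz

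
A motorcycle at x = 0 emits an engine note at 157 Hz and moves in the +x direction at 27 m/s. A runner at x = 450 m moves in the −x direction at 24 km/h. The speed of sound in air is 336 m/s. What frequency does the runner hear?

174 Hz

24 km/h = 6.667 m/s.
The observer lies on the +x side, so the source is heading toward the observer and the observer is heading toward the source.
General Doppler shift: f' = f · (v + v_o)/(v − v_s).
f' = 157 × (336 + 6.667)/(336 − 27) = 157 × 342.67/309 ≈ 174 Hz.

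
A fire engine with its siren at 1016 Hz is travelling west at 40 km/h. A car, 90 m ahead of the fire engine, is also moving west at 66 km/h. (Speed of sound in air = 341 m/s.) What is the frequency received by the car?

40 km/h = 11.11 m/s; 66 km/h = 18.33 m/s.
The car is ahead, so the fire engine is moving toward it while the car is moving away from the fire engine.
With source approaching and observer receding, f' = f · (v − v_o)/(v − v_s).
f' = 1016 × (341 − 18.33)/(341 − 11.11) = 1016 × 322.67/329.89 ≈ 994 Hz.

994 Hz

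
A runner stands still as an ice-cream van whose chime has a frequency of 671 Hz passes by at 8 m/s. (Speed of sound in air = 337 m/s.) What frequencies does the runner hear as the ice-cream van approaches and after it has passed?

Approaching: f₁ = f · v/(v − v_s) = 671 × 337/329 ≈ 687 Hz.
Receding: f₂ = f · v/(v + v_s) = 671 × 337/345 ≈ 655 Hz.

687 Hz approaching; 655 Hz receding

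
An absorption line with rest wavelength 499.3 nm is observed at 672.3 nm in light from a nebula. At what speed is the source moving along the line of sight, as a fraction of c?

λ'/λ₀ = 1.3465 > 1 (redshift), so the source is receding.
λ'/λ₀ = √((1 + β)/(1 − β)) for a receding source ⇒ β = (r² − 1)/(r² + 1) with r = λ'/λ₀.
β = (1.8130 − 1)/(1.8130 + 1) ≈ 0.289.

0.289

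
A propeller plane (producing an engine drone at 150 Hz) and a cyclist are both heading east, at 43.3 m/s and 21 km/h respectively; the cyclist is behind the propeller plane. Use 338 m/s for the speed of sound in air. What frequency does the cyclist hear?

21 km/h = 5.833 m/s.
The cyclist is behind, so the propeller plane is moving away from it while the cyclist is moving toward the propeller plane.
With source receding and observer approaching, f' = f · (v + v_o)/(v + v_s).
f' = 150 × (338 + 5.833)/(338 + 43.3) = 150 × 343.83/381.3 ≈ 135 Hz.

135 Hz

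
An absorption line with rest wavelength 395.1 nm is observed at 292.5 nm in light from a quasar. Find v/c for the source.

λ'/λ₀ = 0.7403 < 1 (blueshift), so the source is approaching.
λ'/λ₀ = √((1 − β)/(1 + β)) for an approaching source ⇒ β = (1 − r²)/(1 + r²) with r = λ'/λ₀.
β = (1 − 0.5481)/(1 + 0.5481) ≈ 0.292.

0.292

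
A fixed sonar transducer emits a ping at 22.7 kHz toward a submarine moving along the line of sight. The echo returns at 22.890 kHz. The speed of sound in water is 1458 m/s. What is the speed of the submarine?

Double Doppler shift off a moving reflector: f₂ = f₀ · (v + u)/(v − u) (u > 0 toward emitter).
Rearranging, u = v · (f₂ − f₀)/(f₂ + f₀) = 1458 × 0.190/45.590 ≈ 6.1 m/s.
So the submarine is moving at 6.1 m/s toward the emitter.

6.1 m/s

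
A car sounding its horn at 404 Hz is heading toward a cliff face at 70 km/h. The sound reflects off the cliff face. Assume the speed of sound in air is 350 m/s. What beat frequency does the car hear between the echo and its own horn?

47.5 Hz

70 km/h = 19.44 m/s.
The cliff face receives the sound from a moving source: f₁ = f₀ · v/(v − v_e) = 404 × 350/330.56 ≈ 427.8 Hz.
On the return leg the car is a moving observer: f₂ = f₁ · (v + v_e)/v = 427.8 × 369.44/350 ≈ 451.5 Hz.
Beat against the emitted tone: |f₂ − f₀| = 2v_e·f₀/(v − v_e) = 2 × 19.44 × 404/330.56 ≈ 47.5 Hz.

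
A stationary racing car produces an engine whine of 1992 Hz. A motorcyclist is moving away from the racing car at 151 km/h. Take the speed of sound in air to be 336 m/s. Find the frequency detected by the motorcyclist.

1743 Hz

151 km/h = 41.94 m/s.
Moving observer, stationary source: f' = f · (v − v_o)/v.
f' = 1992 × (336 − 41.94)/336 = 1992 × 294.06/336 ≈ 1743 Hz.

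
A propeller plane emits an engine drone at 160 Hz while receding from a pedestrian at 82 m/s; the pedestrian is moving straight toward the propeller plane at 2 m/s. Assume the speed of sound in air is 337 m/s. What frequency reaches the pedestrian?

129 Hz

With source receding and observer approaching, f' = f · (v + v_o)/(v + v_s).
f' = 160 × (337 + 2)/(337 + 82) = 160 × 339/419 ≈ 129 Hz.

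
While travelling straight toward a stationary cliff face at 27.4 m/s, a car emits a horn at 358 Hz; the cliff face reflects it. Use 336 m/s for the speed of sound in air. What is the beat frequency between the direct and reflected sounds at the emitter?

The cliff face receives the sound from a moving source: f₁ = f₀ · v/(v − v_e) = 358 × 336/308.6 ≈ 389.8 Hz.
On the return leg the car is a moving observer: f₂ = f₁ · (v + v_e)/v = 389.8 × 363.4/336 ≈ 421.6 Hz.
Beat against the emitted tone: |f₂ − f₀| = 2v_e·f₀/(v − v_e) = 2 × 27.4 × 358/308.6 ≈ 64 Hz.

64 Hz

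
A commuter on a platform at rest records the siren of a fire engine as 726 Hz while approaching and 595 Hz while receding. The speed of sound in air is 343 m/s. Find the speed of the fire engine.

f₁/f₂ = (v + v_s)/(v − v_s), so v_s = v · (f₁ − f₂)/(f₁ + f₂).
v_s = 343 × (726 − 595)/(726 + 595) = 343 × 131/1321 ≈ 34 m/s.

34 m/s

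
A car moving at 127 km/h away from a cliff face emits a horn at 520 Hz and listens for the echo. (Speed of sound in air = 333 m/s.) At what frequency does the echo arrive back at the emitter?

127 km/h = 35.28 m/s.
The cliff face receives the sound from a moving source: f₁ = f₀ · v/(v + v_e) = 520 × 333/368.28 ≈ 470 Hz.
On the return leg the car is a moving observer: f₂ = f₁ · (v − v_e)/v = 470 × 297.72/333 ≈ 420 Hz.

420 Hz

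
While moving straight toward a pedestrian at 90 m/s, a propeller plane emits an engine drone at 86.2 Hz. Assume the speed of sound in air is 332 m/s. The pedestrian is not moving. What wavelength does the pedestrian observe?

2.81 m

With the source moving toward a stationary observer, f' = f · v/(v − v_s).
f' = 86.2 × 332/(332 − 90) ≈ 118 Hz.
λ' = v/f' = 332/118.258 ≈ 2.81 m.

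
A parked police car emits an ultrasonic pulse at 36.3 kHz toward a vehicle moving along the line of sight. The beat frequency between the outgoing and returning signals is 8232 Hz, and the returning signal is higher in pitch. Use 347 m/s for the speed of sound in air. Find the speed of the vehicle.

35 m/s

Double Doppler shift off a moving reflector: f₂ = f₀ · (v + u)/(v − u) (u > 0 toward emitter).
Returning signal is higher, so f₂ = f₀ + Δf = 36300 + 8232 = 44532 Hz.
Rearranging, u = v · (f₂ − f₀)/(f₂ + f₀) = 347 × 8232/80832 ≈ 35 m/s.
So the vehicle is moving at 35 m/s toward the emitter.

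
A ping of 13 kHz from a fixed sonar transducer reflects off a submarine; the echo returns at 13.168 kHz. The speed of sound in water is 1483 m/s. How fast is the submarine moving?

Double Doppler shift off a moving reflector: f₂ = f₀ · (v + u)/(v − u) (u > 0 toward emitter).
Rearranging, u = v · (f₂ − f₀)/(f₂ + f₀) = 1483 × 0.168/26.168 ≈ 9.5 m/s.
So the submarine is moving at 9.5 m/s toward the emitter.

9.5 m/s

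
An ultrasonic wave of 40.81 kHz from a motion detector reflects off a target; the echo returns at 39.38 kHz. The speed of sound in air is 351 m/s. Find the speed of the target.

Double Doppler shift off a moving reflector: f₂ = f₀ · (v + u)/(v − u) (u > 0 toward emitter).
Rearranging, u = v · (f₂ − f₀)/(f₂ + f₀) = 351 × -1.43/80.19 ≈ -6.3 m/s.
So the target is moving at 6.3 m/s away from the emitter.

6.3 m/s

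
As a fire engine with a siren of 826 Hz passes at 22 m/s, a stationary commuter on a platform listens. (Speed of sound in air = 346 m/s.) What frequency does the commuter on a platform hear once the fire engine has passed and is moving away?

777 Hz

Receding: f₂ = f · v/(v + v_s) = 826 × 346/368 ≈ 777 Hz.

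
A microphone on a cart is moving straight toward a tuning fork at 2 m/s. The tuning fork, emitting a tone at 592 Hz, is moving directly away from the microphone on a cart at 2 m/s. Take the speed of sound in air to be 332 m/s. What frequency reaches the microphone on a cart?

592 Hz

With source receding and observer approaching, f' = f · (v + v_o)/(v + v_s).
f' = 592 × (332 + 2)/(332 + 2) = 592 × 334/334 ≈ 592 Hz.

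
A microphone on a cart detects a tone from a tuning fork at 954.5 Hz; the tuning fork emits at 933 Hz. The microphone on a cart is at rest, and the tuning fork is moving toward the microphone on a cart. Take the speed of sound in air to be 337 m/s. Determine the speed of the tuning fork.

f' = f · v/(v − v_s) ⇒ v_s = v · |1 − f/f'|.
v_s = 337 × |1 − 933/954.5| = 337 × 0.02252 ≈ 7.6 m/s.

7.6 m/s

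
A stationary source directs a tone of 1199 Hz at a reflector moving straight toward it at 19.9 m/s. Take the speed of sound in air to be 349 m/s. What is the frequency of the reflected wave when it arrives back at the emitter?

1344 Hz

The reflector first receives the wave as a moving observer: f₁ = f₀ · (v + u)/v = 1199 × (349 + 19.9)/349 ≈ 1267 Hz.
The reflection then acts as a moving source: f₂ = f₁ · v/(v − u) ≈ 1344 Hz.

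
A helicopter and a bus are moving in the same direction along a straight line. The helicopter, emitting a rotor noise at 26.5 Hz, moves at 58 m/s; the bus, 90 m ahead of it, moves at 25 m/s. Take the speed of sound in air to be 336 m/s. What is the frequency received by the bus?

The bus is ahead, so the helicopter is moving toward it while the bus is moving away from the helicopter.
With source approaching and observer receding, f' = f · (v − v_o)/(v − v_s).
f' = 26.5 × (336 − 25)/(336 − 58) = 26.5 × 311/278 ≈ 29.6 Hz.

29.6 Hz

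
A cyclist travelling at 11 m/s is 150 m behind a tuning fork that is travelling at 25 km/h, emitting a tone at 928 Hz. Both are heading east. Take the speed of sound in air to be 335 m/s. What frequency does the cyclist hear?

939 Hz

25 km/h = 6.944 m/s.
The cyclist is behind, so the tuning fork is moving away from it while the cyclist is moving toward the tuning fork.
General Doppler shift: f' = f · (v + v_o)/(v + v_s).
f' = 928 × (335 + 11)/(335 + 6.944) = 928 × 346/341.94 ≈ 939 Hz.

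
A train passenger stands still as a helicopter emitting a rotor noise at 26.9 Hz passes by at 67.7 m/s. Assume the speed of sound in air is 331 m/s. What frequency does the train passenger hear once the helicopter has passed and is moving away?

Receding: f₂ = f · v/(v + v_s) = 26.9 × 331/398.7 ≈ 22.3 Hz.

22.3 Hz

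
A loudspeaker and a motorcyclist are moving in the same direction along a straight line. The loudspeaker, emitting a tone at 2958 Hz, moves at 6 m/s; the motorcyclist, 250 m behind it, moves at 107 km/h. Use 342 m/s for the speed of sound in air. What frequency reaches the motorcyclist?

107 km/h = 29.72 m/s.
The motorcyclist is behind, so the loudspeaker is moving away from it while the motorcyclist is moving toward the loudspeaker.
With source receding and observer approaching, f' = f · (v + v_o)/(v + v_s).
f' = 2958 × (342 + 29.72)/(342 + 6) = 2958 × 371.72/348 ≈ 3160 Hz.

3160 Hz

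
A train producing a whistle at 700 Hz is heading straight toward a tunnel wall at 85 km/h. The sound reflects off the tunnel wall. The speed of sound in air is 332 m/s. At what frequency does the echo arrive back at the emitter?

807 Hz

85 km/h = 23.61 m/s.
The tunnel wall receives the sound from a moving source: f₁ = f₀ · v/(v − v_e) = 700 × 332/308.39 ≈ 754 Hz.
On the return leg the train is a moving observer: f₂ = f₁ · (v + v_e)/v = 754 × 355.61/332 ≈ 807 Hz.
Equivalently f₂ = f₀ · (v + v_e)/(v − v_e).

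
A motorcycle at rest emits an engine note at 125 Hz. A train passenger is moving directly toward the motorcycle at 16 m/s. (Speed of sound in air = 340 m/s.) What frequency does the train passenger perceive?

Only the observer moves, toward the source, so f' = f · (v + v_o)/v.
f' = 125 × (340 + 16)/340 = 125 × 356/340 ≈ 131 Hz.

131 Hz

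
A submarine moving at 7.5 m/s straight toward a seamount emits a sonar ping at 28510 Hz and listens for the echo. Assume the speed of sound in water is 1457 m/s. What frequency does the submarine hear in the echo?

28805 Hz

The seamount receives the sound from a moving source: f₁ = f₀ · v/(v − v_e) = 28510 × 1457/1449.5 ≈ 28658 Hz.
On the return leg the submarine is a moving observer: f₂ = f₁ · (v + v_e)/v = 28658 × 1464.5/1457 ≈ 28805 Hz.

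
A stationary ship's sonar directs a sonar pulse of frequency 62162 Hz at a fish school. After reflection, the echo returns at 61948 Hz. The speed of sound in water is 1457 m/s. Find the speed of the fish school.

2.51 m/s

Double Doppler shift off a moving reflector: f₂ = f₀ · (v + u)/(v − u) (u > 0 toward emitter).
Rearranging, u = v · (f₂ − f₀)/(f₂ + f₀) = 1457 × -214/124110 ≈ -2.51 m/s.
So the fish school is moving at 2.51 m/s away from the emitter.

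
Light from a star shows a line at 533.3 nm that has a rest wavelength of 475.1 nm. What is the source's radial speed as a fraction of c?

0.115c

λ'/λ₀ = 1.1225 > 1 (redshift), so the source is receding.
λ'/λ₀ = √((1 + β)/(1 − β)) for a receding source ⇒ β = (r² − 1)/(r² + 1) with r = λ'/λ₀.
β = (1.2600 − 1)/(1.2600 + 1) ≈ 0.115.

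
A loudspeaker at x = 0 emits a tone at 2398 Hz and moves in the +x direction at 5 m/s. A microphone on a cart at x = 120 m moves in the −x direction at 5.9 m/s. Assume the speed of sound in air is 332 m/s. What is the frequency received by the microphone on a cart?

2478 Hz

The observer lies on the +x side, so the source is heading toward the observer and the observer is heading toward the source.
With source approaching and observer approaching, f' = f · (v + v_o)/(v − v_s).
f' = 2398 × (332 + 5.9)/(332 − 5) = 2398 × 337.9/327 ≈ 2478 Hz.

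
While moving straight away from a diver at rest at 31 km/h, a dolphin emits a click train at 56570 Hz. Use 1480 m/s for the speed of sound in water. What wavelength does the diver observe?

2.6 cm

31 km/h = 8.611 m/s.
Moving source, stationary observer: f' = f · v/(v + v_s) since the source is receding.
f' = 56570 × 1480/(1480 + 8.611) ≈ 56243 Hz.
λ' = v/f' = 1480/56242.8 ≈ 2.6 cm.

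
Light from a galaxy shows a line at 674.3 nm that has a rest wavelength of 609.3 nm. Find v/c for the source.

0.101c

λ'/λ₀ = 1.1067 > 1 (redshift), so the source is receding.
λ'/λ₀ = √((1 + β)/(1 − β)) for a receding source ⇒ β = (r² − 1)/(r² + 1) with r = λ'/λ₀.
β = (1.2247 − 1)/(1.2247 + 1) ≈ 0.101.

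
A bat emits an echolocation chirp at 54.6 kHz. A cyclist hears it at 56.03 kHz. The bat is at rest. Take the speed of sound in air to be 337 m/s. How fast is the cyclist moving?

f' > f, so the cyclist is approaching.
f' = f · (v + v_o)/v ⇒ v_o = v · |f'/f − 1|.
v_o = 337 × |56.03/54.6 − 1| = 337 × 0.02619 ≈ 8.8 m/s.

8.8 m/s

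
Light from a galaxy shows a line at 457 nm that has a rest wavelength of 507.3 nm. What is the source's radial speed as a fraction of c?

λ'/λ₀ = 0.9008 < 1 (blueshift), so the source is approaching.
λ'/λ₀ = √((1 − β)/(1 + β)) for an approaching source ⇒ β = (1 − r²)/(1 + r²) with r = λ'/λ₀.
β = (1 − 0.8115)/(1 + 0.8115) ≈ 0.104.

0.104c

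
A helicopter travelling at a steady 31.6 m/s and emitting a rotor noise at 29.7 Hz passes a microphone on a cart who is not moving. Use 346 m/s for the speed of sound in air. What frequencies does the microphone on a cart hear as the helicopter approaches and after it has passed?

Approaching: f₁ = f · v/(v − v_s) = 29.7 × 346/314.4 ≈ 32.7 Hz.
Receding: f₂ = f · v/(v + v_s) = 29.7 × 346/377.6 ≈ 27.2 Hz.

32.7 Hz approaching; 27.2 Hz receding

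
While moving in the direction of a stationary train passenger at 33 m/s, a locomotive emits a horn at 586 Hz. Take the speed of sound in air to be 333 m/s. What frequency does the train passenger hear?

650 Hz

Only the source moves, toward the listener, so f' = f · v/(v − v_s).
f' = 586 × 333/(333 − 33) = 586 × 333/300 ≈ 650 Hz.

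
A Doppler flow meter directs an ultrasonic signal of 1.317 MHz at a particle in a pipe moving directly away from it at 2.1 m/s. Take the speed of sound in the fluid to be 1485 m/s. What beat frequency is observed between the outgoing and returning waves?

3720 Hz

The particle in a pipe first receives the wave as a moving observer: f₁ = f₀ · (v − u)/v = 1.317 × (1485 − 2.1)/1485 ≈ 1.31514 MHz.
The reflection then acts as a moving source: f₂ = f₁ · v/(v + u) ≈ 1.31328 MHz.
Equivalently f₂ = f₀ · (v − u)/(v + u).
Beat frequency (with f₀ = 1317000 Hz): |f₂ − f₀| = 2u·f₀/(v + u) = 2 × 2.1 × 1317000/1487.1 ≈ 3720 Hz.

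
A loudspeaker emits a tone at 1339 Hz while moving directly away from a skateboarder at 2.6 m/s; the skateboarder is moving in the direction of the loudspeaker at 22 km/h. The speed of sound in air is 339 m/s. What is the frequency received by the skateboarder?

22 km/h = 6.111 m/s.
General Doppler shift: f' = f · (v + v_o)/(v + v_s).
f' = 1339 × (339 + 6.111)/(339 + 2.6) = 1339 × 345.11/341.6 ≈ 1353 Hz.

1353 Hz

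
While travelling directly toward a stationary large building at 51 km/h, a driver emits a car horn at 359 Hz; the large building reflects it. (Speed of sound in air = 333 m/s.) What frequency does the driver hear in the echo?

391 Hz

51 km/h = 14.17 m/s.
The large building receives the sound from a moving source: f₁ = f₀ · v/(v − v_e) = 359 × 333/318.83 ≈ 375 Hz.
On the return leg the driver is a moving observer: f₂ = f₁ · (v + v_e)/v = 375 × 347.17/333 ≈ 391 Hz.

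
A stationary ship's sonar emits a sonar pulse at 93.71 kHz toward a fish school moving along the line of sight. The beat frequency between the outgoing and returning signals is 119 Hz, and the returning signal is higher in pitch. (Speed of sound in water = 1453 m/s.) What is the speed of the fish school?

Double Doppler shift off a moving reflector: f₂ = f₀ · (v + u)/(v − u) (u > 0 toward emitter).
Returning signal is higher, so f₂ = f₀ + Δf = 93710 + 119 = 93829 Hz.
Rearranging, u = v · (f₂ − f₀)/(f₂ + f₀) = 1453 × 119/187539 ≈ 0.92 m/s.
So the fish school is moving at 0.92 m/s toward the emitter.

0.92 m/s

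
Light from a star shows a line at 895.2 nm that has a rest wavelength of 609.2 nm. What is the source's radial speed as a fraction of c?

0.367

λ'/λ₀ = 1.4695 > 1 (redshift), so the source is receding.
λ'/λ₀ = √((1 + β)/(1 − β)) for a receding source ⇒ β = (r² − 1)/(r² + 1) with r = λ'/λ₀.
β = (2.1593 − 1)/(2.1593 + 1) ≈ 0.367.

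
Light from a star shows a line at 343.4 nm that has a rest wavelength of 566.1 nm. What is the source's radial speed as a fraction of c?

λ'/λ₀ = 0.6066 < 1 (blueshift), so the source is approaching.
λ'/λ₀ = √((1 − β)/(1 + β)) for an approaching source ⇒ β = (1 − r²)/(1 + r²) with r = λ'/λ₀.
β = (1 − 0.3680)/(1 + 0.3680) ≈ 0.462.

0.462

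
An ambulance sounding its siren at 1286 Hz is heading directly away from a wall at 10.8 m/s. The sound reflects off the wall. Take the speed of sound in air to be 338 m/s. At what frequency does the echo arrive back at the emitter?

The wall receives the sound from a moving source: f₁ = f₀ · v/(v + v_e) = 1286 × 338/348.8 ≈ 1246 Hz.
On the return leg the ambulance is a moving observer: f₂ = f₁ · (v − v_e)/v = 1246 × 327.2/338 ≈ 1206 Hz.
Equivalently f₂ = f₀ · (v − v_e)/(v + v_e).

1206 Hz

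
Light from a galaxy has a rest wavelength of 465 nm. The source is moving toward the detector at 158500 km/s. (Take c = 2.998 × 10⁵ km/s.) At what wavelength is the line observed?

258.2 nm

β = v/c = 158500/299800 = 0.5287.
Relativistic Doppler for wavelength: λ' = λ₀ · √((1 − β)/(1 + β)).
λ' = 465 × √(0.4713/1.5287) = 465 × 0.55526 ≈ 258.2 nm.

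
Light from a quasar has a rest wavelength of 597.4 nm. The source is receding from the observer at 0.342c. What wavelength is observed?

853.2 nm

Relativistic Doppler for wavelength: λ' = λ₀ · √((1 + β)/(1 − β)).
λ' = 597.4 × √(1.3420/0.6580) = 597.4 × 1.42812 ≈ 853.2 nm.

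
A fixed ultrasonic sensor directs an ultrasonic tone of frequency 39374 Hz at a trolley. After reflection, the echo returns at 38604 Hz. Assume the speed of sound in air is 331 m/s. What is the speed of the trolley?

3.3 m/s

Double Doppler shift off a moving reflector: f₂ = f₀ · (v + u)/(v − u) (u > 0 toward emitter).
Rearranging, u = v · (f₂ − f₀)/(f₂ + f₀) = 331 × -770/77978 ≈ -3.3 m/s.
So the trolley is moving at 3.3 m/s away from the emitter.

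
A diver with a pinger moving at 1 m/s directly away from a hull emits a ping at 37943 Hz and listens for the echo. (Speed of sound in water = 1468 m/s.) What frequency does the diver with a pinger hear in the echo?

37891 Hz

The hull receives the sound from a moving source: f₁ = f₀ · v/(v + v_e) = 37943 × 1468/1469 ≈ 37917 Hz.
On the return leg the diver with a pinger is a moving observer: f₂ = f₁ · (v − v_e)/v = 37917 × 1467/1468 ≈ 37891 Hz.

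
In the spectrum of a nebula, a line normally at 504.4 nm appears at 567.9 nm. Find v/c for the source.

λ'/λ₀ = 1.1259 > 1 (redshift), so the source is receding.
λ'/λ₀ = √((1 + β)/(1 − β)) for a receding source ⇒ β = (r² − 1)/(r² + 1) with r = λ'/λ₀.
β = (1.2676 − 1)/(1.2676 + 1) ≈ 0.118.

0.118c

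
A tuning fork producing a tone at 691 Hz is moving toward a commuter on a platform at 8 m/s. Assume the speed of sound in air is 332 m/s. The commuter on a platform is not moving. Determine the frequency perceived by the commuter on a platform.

With the source moving toward a stationary observer, f' = f · v/(v − v_s).
f' = 691 × 332/(332 − 8) = 691 × 332/324 ≈ 708 Hz.

708 Hz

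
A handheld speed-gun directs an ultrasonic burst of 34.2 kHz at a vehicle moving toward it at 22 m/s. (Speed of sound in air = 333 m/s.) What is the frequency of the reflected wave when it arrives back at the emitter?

39.0 kHz

At the vehicle (a moving observer), f₁ = f₀ · (v + u)/v = 34.2 × 355/333 ≈ 36.5 kHz.
The reflection then acts as a moving source: f₂ = f₁ · v/(v − u) ≈ 39.0 kHz.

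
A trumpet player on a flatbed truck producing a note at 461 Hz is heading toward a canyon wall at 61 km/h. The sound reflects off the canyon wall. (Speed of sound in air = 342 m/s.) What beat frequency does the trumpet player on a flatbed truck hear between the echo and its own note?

61 km/h = 16.94 m/s.
The canyon wall receives the sound from a moving source: f₁ = f₀ · v/(v − v_e) = 461 × 342/325.06 ≈ 485.0 Hz.
On the return leg the trumpet player on a flatbed truck is a moving observer: f₂ = f₁ · (v + v_e)/v = 485.0 × 358.94/342 ≈ 509.1 Hz.
Equivalently f₂ = f₀ · (v + v_e)/(v − v_e).
Beat against the emitted tone: |f₂ − f₀| = 2v_e·f₀/(v − v_e) = 2 × 16.94 × 461/325.06 ≈ 48.1 Hz.

48.1 Hz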